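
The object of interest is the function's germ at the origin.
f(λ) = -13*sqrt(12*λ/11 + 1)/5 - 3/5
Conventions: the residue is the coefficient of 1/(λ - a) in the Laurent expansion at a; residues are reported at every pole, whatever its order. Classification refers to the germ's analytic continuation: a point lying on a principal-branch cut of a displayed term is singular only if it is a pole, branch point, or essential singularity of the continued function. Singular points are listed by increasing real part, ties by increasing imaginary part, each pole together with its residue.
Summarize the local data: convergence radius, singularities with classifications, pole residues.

Branch term (-13/5)*sqrt(1 - λ/(-11/12)): its argument vanishes at λ = -11/12, a square-root branch point, modulus 11/12.
The radius of convergence is the smallest modulus among the singular points: 11/12.

Radius of convergence at 0: 11/12.
At -11/12: an algebraic (square-root) branch point.


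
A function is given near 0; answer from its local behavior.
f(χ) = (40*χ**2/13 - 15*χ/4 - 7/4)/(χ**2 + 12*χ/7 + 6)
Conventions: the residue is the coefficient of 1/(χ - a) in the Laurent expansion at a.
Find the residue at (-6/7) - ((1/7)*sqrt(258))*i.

The factor χ**2 + 12*χ/7 + 6 splits as (χ - a)(χ - a') with a = (-6/7) - ((1/7)*sqrt(258))*i, a' = (-6/7) + ((1/7)*sqrt(258))*i. At the order-1 pole a set g(χ) = (χ - a)*f(χ) = [40*χ**2/13 - 15*χ/4 - 7/4] / (χ - a').
Simple pole: residue = g(a) at a = (-6/7) - ((1/7)*sqrt(258))*i, which is (-3285/728) - ((31789/187824)*sqrt(258))*i.

The residue is (-3285/728) - ((31789/187824)*sqrt(258))*i.


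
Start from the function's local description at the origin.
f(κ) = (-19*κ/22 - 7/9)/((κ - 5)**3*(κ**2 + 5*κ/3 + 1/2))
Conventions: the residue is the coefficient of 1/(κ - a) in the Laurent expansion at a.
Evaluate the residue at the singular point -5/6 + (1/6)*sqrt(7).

The residue is 91802/39437013 + (12613/39437013)*sqrt(7).

The factor κ**2 + 5*κ/3 + 1/2 splits as (κ - a)(κ - a') with a = -5/6 + (1/6)*sqrt(7), a' = -5/6 - (1/6)*sqrt(7). At the order-1 pole a set g(κ) = (κ - a)*f(κ) = [(-19*κ/22 - 7/9)/(κ - 5)**3] / (κ - a').
Simple pole: residue = g(a) at a = -5/6 + (1/6)*sqrt(7), which is 91802/39437013 + (12613/39437013)*sqrt(7).


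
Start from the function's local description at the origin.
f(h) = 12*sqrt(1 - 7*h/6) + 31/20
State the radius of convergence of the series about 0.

Branch term (12)*sqrt(1 - h/(6/7)): its argument vanishes at h = 6/7, a square-root branch point, modulus 6/7.
The radius of convergence is the smallest modulus among the singular points: 6/7.

The radius of convergence is 6/7.


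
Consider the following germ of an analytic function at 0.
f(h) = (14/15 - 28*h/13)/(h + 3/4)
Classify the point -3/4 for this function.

The denominator factor h + 3/4 vanishes at -3/4 and appears to the power 1; the numerator there equals 497/195, nonzero, and no other factor vanishes.
Hence a pole whose order is the multiplicity, 1.

The point is a pole of order 1.


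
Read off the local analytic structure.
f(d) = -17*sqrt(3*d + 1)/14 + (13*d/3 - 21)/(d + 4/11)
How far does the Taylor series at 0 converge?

Denominator factor (d + 4/11): pole of order 1 at -4/11, modulus 4/11.
Branch term (-17/14)*sqrt(1 - d/(-1/3)): its argument vanishes at d = -1/3, a square-root branch point, modulus 1/3.
The radius of convergence is the smallest modulus among the singular points: 1/3.

The radius of convergence is 1/3.


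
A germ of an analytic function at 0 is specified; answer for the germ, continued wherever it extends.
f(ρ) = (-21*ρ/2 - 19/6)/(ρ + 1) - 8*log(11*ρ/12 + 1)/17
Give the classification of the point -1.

The point is a pole of order 1.

The denominator factor ρ + 1 vanishes at -1 and appears to the power 1; the numerator there equals 22/3, nonzero, and no other factor vanishes.
The branch terms are analytic at this point.
Hence a pole whose order is the multiplicity, 1.


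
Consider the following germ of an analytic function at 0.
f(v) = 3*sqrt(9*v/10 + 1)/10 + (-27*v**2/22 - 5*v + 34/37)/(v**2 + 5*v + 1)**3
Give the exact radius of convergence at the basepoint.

Denominator factor (v**2 + 5*v + 1)^3: discriminant 21, real irrational roots -5/2 + (1/2)*sqrt(21) and -5/2 - (1/2)*sqrt(21); poles of order 3, moduli 5/2 - (1/2)*sqrt(21) and 5/2 + (1/2)*sqrt(21).
Branch term (3/10)*sqrt(1 - v/(-10/9)): its argument vanishes at v = -10/9, a square-root branch point, modulus 10/9.
The radius of convergence is the smallest modulus among the singular points: 5/2 - (1/2)*sqrt(21).

The radius of convergence is 5/2 - (1/2)*sqrt(21).


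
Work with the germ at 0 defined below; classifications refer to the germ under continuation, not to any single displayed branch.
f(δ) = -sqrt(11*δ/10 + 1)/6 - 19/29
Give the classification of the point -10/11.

The point is an algebraic (square-root) branch point.

The term (-1/6)*sqrt(1 - δ/(-10/11)) has argument 1 - -10/11/(-10/11) = 0 at -10/11: a square-root (algebraic, two-sheeted) branch point; the remaining terms are analytic or single-valued there.


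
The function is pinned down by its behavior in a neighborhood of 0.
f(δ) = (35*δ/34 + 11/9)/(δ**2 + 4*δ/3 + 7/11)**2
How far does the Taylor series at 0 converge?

Denominator factor (δ**2 + 4*δ/3 + 7/11)^2: discriminant -76/99, complex-conjugate roots (-2/3) + ((1/33)*sqrt(209))*i and (-2/3) - ((1/33)*sqrt(209))*i; poles of order 2, moduli (1/11)*sqrt(77) and (1/11)*sqrt(77).
The radius of convergence is the smallest modulus among the singular points: (1/11)*sqrt(77).

The radius of convergence is (1/11)*sqrt(77).


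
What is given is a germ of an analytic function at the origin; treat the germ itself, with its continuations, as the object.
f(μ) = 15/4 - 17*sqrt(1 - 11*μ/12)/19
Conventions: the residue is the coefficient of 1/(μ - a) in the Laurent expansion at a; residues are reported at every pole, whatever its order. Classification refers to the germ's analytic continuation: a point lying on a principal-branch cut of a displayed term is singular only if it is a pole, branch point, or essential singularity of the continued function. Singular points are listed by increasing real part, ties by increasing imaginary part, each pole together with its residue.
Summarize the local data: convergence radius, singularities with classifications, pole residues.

Radius of convergence at 0: 12/11.
At 12/11: an algebraic (square-root) branch point.

Branch term (-17/19)*sqrt(1 - μ/(12/11)): its argument vanishes at μ = 12/11, a square-root branch point, modulus 12/11.
The radius of convergence is the smallest modulus among the singular points: 12/11.


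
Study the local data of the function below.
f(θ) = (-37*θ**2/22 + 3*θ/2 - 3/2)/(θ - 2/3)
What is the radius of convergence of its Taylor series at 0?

Denominator factor (θ - 2/3): pole of order 1 at 2/3, modulus 2/3.
The radius of convergence is the smallest modulus among the singular points: 2/3.

The radius of convergence is 2/3.


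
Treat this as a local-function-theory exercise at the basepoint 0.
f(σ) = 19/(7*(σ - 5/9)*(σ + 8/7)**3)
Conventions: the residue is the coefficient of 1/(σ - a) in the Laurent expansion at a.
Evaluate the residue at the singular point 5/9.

The residue is 678699/1225043.

At the order-1 pole 5/9 set g(σ) = (σ - (5/9))*f(σ) = 19/(7*(σ + 8/7)**3).
Simple pole: residue = g(a) at a = 5/9, which is 678699/1225043.


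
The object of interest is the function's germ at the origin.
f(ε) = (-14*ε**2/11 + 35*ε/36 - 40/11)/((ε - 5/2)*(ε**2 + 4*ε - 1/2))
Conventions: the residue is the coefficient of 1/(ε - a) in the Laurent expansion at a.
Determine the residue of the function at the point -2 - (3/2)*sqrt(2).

The residue is -8621/24948 - (4093/8316)*sqrt(2).

The factor ε**2 + 4*ε - 1/2 splits as (ε - a)(ε - a') with a = -2 - (3/2)*sqrt(2), a' = -2 + (3/2)*sqrt(2). At the order-1 pole a set g(ε) = (ε - a)*f(ε) = [(-14*ε**2/11 + 35*ε/36 - 40/11)/(ε - 5/2)] / (ε - a').
Simple pole: residue = g(a) at a = -2 - (3/2)*sqrt(2), which is -8621/24948 - (4093/8316)*sqrt(2).


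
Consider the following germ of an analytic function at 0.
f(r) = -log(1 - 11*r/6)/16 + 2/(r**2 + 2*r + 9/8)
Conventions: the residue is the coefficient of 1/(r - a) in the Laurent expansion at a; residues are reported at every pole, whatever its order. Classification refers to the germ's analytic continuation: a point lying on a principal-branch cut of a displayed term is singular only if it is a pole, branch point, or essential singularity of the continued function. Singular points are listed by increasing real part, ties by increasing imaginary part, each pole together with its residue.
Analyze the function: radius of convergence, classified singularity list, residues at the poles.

Radius of convergence at 0: 6/11.
At (-1) - ((1/4)*sqrt(2))*i: a pole of order 1; residue ((2)*sqrt(2))*i.
At (-1) + ((1/4)*sqrt(2))*i: a pole of order 1; residue -((2)*sqrt(2))*i.
At 6/11: a logarithmic branch point.

Denominator factor (r**2 + 2*r + 9/8): discriminant -1/2, complex-conjugate roots (-1) + ((1/4)*sqrt(2))*i and (-1) - ((1/4)*sqrt(2))*i; poles of order 1, moduli (3/4)*sqrt(2) and (3/4)*sqrt(2).
Branch term (-1/16)*log(1 - r/(6/11)): its argument vanishes at r = 6/11, a logarithmic branch point, modulus 6/11.
The radius of convergence is the smallest modulus among the singular points: 6/11.
The branch term is analytic at (-1) - ((1/4)*sqrt(2))*i and contributes nothing to the residue; only the rational part matters.
The factor r**2 + 2*r + 9/8 splits as (r - a)(r - a') with a = (-1) - ((1/4)*sqrt(2))*i, a' = (-1) + ((1/4)*sqrt(2))*i. At the order-1 pole a set g(r) = (r - a)*(rational part) = [2] / (r - a').
Simple pole: residue = g(a) at a = (-1) - ((1/4)*sqrt(2))*i, which is ((2)*sqrt(2))*i.
The branch term is analytic at (-1) + ((1/4)*sqrt(2))*i and contributes nothing to the residue; only the rational part matters.
The factor r**2 + 2*r + 9/8 splits as (r - a)(r - a') with a = (-1) + ((1/4)*sqrt(2))*i, a' = (-1) - ((1/4)*sqrt(2))*i. At the order-1 pole a set g(r) = (r - a)*(rational part) = [2] / (r - a').
Simple pole: residue = g(a) at a = (-1) + ((1/4)*sqrt(2))*i, which is -((2)*sqrt(2))*i.
List the singular points by increasing real part (a conjugate pair: the negative imaginary part first).


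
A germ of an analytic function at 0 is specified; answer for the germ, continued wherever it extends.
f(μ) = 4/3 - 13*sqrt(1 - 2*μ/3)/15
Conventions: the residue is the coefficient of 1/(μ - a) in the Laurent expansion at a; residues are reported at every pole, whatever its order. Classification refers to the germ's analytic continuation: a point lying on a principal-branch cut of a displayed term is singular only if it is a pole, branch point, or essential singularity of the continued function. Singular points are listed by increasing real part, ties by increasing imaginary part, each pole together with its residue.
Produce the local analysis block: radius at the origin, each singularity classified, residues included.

Branch term (-13/15)*sqrt(1 - μ/(3/2)): its argument vanishes at μ = 3/2, a square-root branch point, modulus 3/2.
The radius of convergence is the smallest modulus among the singular points: 3/2.

Radius of convergence at 0: 3/2.
At 3/2: an algebraic (square-root) branch point.


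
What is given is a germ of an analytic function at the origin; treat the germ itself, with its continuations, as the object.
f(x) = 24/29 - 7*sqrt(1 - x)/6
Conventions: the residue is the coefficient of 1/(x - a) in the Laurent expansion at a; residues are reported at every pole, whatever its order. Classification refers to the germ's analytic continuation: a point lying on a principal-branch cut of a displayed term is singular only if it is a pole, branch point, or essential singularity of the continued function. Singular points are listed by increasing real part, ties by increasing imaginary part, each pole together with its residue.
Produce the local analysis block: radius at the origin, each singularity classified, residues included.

Radius of convergence at 0: 1.
At 1: an algebraic (square-root) branch point.

Branch term (-7/6)*sqrt(1 - x/(1)): its argument vanishes at x = 1, a square-root branch point, modulus 1.
The radius of convergence is the smallest modulus among the singular points: 1.


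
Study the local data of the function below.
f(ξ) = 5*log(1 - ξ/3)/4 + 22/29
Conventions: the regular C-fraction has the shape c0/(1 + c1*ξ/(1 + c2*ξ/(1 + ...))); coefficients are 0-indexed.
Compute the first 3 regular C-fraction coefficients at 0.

Taylor coefficients (expand at 0): a_0 = 22/29, a_1 = -5/12, a_2 = -5/72.
c0 = a_0 = 22/29. Peel one level at a time: if S = 1 + c*ξ/S' with S'(0) = 1, then c is the ξ-coefficient of S and S' = c*ξ/(S - 1).
S_1 = c0/f = 1 + (145/264)*ξ + (3045/7744)*ξ^2 + ...; c1 = 145/264.
S_2 = c1*ξ/(S_1 - 1) = 1 + (-63/88)*ξ + ...; c2 = -63/88.

The regular C-fraction coefficients are [22/29, 145/264, -63/88].


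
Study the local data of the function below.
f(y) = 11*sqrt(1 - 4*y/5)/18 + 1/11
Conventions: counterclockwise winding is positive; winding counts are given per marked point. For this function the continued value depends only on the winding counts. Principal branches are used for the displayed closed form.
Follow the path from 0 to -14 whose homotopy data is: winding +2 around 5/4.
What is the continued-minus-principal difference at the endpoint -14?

Continued minus principal equals 0.

The rational part is single-valued and drops out of the difference; each branch term changes only by its own monodromy.
(11/18)*sqrt(1 - y/(5/4)): winding +2 is even, the square root returns to the same sheet, contribution 0.
Summing the contributions at y = -14 gives 0.


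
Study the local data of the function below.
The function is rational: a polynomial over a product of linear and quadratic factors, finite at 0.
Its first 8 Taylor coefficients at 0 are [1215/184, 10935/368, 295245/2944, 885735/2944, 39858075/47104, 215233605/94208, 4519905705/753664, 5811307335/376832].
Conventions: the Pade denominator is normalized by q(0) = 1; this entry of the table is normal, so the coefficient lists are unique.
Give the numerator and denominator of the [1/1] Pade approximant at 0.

The Pade approximant has numerator coefficients [1215/184, 10935/1472]; denominator coefficients [1, -27/8].

Taylor coefficients needed (read off): a_0 = 1215/184, a_1 = 10935/368, a_2 = 295245/2944.
Write the denominator as Q(ρ) = 1 + q1*ρ. Requiring Q*f - P = O(ρ^3) with deg P <= 1 kills the coefficients of ρ^2..ρ^2 in Q*f:
  ρ^2: a_2 + q1*a_1 = 0, i.e. 295245/2944 + (10935/368)*q1 = 0.
Solving this linear system: q1 = -27/8.
The numerator is Q*f truncated at degree 1: P0 = a_0 = 1215/184; P1 = a_1 + q1*a_0 = 10935/1472.


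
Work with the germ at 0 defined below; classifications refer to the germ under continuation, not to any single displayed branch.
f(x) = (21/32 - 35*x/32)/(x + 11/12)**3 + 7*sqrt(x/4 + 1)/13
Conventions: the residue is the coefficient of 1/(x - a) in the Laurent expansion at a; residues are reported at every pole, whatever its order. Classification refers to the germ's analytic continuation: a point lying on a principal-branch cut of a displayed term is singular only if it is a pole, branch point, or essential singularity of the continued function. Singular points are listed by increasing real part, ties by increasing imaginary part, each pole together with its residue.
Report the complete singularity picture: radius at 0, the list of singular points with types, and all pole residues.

Denominator factor (x + 11/12)^3: pole of order 3 at -11/12, modulus 11/12.
Branch term (7/13)*sqrt(1 - x/(-4)): its argument vanishes at x = -4, a square-root branch point, modulus 4.
The radius of convergence is the smallest modulus among the singular points: 11/12.
The branch term is analytic at -11/12 and contributes nothing to the residue; only the rational part matters.
At the order-3 pole -11/12 set g(x) = (x - (-11/12))^3*(rational part) = 21/32 - 35*x/32.
Order-3 pole: residue = g''(a)/2; g''(-11/12) = 0, so the residue is 0.
List the singular points by increasing real part (a conjugate pair: the negative imaginary part first).

Radius of convergence at 0: 11/12.
At -4: an algebraic (square-root) branch point.
At -11/12: a pole of order 3; residue 0.


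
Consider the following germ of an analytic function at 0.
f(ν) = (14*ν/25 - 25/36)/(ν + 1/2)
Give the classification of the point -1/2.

The denominator factor ν + 1/2 vanishes at -1/2 and appears to the power 1; the numerator there equals -877/900, nonzero, and no other factor vanishes.
Hence a pole whose order is the multiplicity, 1.

The point is a pole of order 1.


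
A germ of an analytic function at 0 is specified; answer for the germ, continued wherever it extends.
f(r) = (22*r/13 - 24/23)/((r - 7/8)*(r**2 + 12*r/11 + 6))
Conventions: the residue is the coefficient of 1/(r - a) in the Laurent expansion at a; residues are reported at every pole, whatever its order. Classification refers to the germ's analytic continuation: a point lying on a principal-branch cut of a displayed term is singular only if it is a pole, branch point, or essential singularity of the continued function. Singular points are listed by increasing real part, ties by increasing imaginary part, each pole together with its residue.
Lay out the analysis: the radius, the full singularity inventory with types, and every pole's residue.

Radius of convergence at 0: 7/8.
At (-6/11) - ((1/11)*sqrt(690))*i: a pole of order 1; residue (-46024/1625065) + ((480216/37376495)*sqrt(690))*i.
At (-6/11) + ((1/11)*sqrt(690))*i: a pole of order 1; residue (-46024/1625065) - ((480216/37376495)*sqrt(690))*i.
At 7/8: a pole of order 1; residue 92048/1625065.

Denominator factor (r**2 + 12*r/11 + 6): discriminant -2760/121, complex-conjugate roots (-6/11) + ((1/11)*sqrt(690))*i and (-6/11) - ((1/11)*sqrt(690))*i; poles of order 1, moduli sqrt(6) and sqrt(6).
Denominator factor (r - 7/8): pole of order 1 at 7/8, modulus 7/8.
The radius of convergence is the smallest modulus among the singular points: 7/8.
The factor r**2 + 12*r/11 + 6 splits as (r - a)(r - a') with a = (-6/11) - ((1/11)*sqrt(690))*i, a' = (-6/11) + ((1/11)*sqrt(690))*i. At the order-1 pole a set g(r) = (r - a)*f(r) = [(22*r/13 - 24/23)/(r - 7/8)] / (r - a').
Simple pole: residue = g(a) at a = (-6/11) - ((1/11)*sqrt(690))*i, which is (-46024/1625065) + ((480216/37376495)*sqrt(690))*i.
The factor r**2 + 12*r/11 + 6 splits as (r - a)(r - a') with a = (-6/11) + ((1/11)*sqrt(690))*i, a' = (-6/11) - ((1/11)*sqrt(690))*i. At the order-1 pole a set g(r) = (r - a)*f(r) = [(22*r/13 - 24/23)/(r - 7/8)] / (r - a').
Simple pole: residue = g(a) at a = (-6/11) + ((1/11)*sqrt(690))*i, which is (-46024/1625065) - ((480216/37376495)*sqrt(690))*i.
At the order-1 pole 7/8 set g(r) = (r - (7/8))*f(r) = (22*r/13 - 24/23)/(r**2 + 12*r/11 + 6).
Simple pole: residue = g(a) at a = 7/8, which is 92048/1625065.
List the singular points by increasing real part (a conjugate pair: the negative imaginary part first).


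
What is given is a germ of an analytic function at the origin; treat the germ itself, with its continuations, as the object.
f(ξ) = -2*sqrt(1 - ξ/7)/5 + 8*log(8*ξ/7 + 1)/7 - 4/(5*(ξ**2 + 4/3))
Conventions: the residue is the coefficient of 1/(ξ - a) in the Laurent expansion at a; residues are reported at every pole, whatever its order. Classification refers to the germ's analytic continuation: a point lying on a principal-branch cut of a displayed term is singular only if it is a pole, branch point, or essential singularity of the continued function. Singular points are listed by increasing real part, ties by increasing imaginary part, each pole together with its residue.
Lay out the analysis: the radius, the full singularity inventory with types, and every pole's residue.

Denominator factor (ξ**2 + 4/3): discriminant -16/3, complex-conjugate roots ((2/3)*sqrt(3))*i and -((2/3)*sqrt(3))*i; poles of order 1, moduli (2/3)*sqrt(3) and (2/3)*sqrt(3).
Branch term (-2/5)*sqrt(1 - ξ/(7)): its argument vanishes at ξ = 7, a square-root branch point, modulus 7.
Branch term (8/7)*log(1 - ξ/(-7/8)): its argument vanishes at ξ = -7/8, a logarithmic branch point, modulus 7/8.
The radius of convergence is the smallest modulus among the singular points: 7/8.
The branch terms are analytic at -((2/3)*sqrt(3))*i and contribute nothing to the residue; only the rational part matters.
The factor ξ**2 + 4/3 splits as (ξ - a)(ξ - a') with a = -((2/3)*sqrt(3))*i, a' = ((2/3)*sqrt(3))*i. At the order-1 pole a set g(ξ) = (ξ - a)*(rational part) = [-4/5] / (ξ - a').
Simple pole: residue = g(a) at a = -((2/3)*sqrt(3))*i, which is -((1/5)*sqrt(3))*i.
The branch terms are analytic at ((2/3)*sqrt(3))*i and contribute nothing to the residue; only the rational part matters.
The factor ξ**2 + 4/3 splits as (ξ - a)(ξ - a') with a = ((2/3)*sqrt(3))*i, a' = -((2/3)*sqrt(3))*i. At the order-1 pole a set g(ξ) = (ξ - a)*(rational part) = [-4/5] / (ξ - a').
Simple pole: residue = g(a) at a = ((2/3)*sqrt(3))*i, which is ((1/5)*sqrt(3))*i.
List the singular points by increasing real part (a conjugate pair: the negative imaginary part first).

Radius of convergence at 0: 7/8.
At -7/8: a logarithmic branch point.
At -((2/3)*sqrt(3))*i: a pole of order 1; residue -((1/5)*sqrt(3))*i.
At ((2/3)*sqrt(3))*i: a pole of order 1; residue ((1/5)*sqrt(3))*i.
At 7: an algebraic (square-root) branch point.


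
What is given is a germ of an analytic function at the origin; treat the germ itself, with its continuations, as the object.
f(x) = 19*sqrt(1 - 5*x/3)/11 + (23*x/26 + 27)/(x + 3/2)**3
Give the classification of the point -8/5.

Denominator factors: x + 3/2 = -1/10 at x = -8/5 — none vanishes.
Branch term sqrt(1 - x/(3/5)): argument at -8/5 is 11/3, nonzero, so -8/5 is not its branch point (a point on a principal cut is still regular for the continued germ).
So the germ continues analytically to -8/5.

The point is a regular point.


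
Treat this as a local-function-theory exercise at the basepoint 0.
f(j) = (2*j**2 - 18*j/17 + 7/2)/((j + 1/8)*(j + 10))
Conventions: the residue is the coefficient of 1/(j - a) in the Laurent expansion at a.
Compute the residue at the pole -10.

The residue is -29116/1343.

At the order-1 pole -10 set g(j) = (j - (-10))*f(j) = (2*j**2 - 18*j/17 + 7/2)/(j + 1/8).
Simple pole: residue = g(a) at a = -10, which is -29116/1343.


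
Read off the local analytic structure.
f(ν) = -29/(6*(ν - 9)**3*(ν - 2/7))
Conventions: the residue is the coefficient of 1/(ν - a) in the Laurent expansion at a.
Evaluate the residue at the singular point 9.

At the order-3 pole 9 set g(ν) = (ν - (9))^3*f(ν) = -29/(6*(ν - 2/7)).
Order-3 pole: residue = g''(a)/2; g''(9) = -9947/680943, so the residue is -9947/1361886.

The residue is -9947/1361886.


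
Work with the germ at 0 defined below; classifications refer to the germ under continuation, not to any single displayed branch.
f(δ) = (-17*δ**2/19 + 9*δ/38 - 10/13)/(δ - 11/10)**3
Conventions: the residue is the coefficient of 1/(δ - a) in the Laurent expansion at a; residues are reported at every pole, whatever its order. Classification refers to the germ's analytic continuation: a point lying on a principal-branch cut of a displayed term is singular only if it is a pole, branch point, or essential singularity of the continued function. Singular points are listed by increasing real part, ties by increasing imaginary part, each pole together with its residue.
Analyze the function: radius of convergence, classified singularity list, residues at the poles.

Radius of convergence at 0: 11/10.
At 11/10: a pole of order 3; residue -17/19.

Denominator factor (δ - 11/10)^3: pole of order 3 at 11/10, modulus 11/10.
The radius of convergence is the smallest modulus among the singular points: 11/10.
At the order-3 pole 11/10 set g(δ) = (δ - (11/10))^3*f(δ) = -17*δ**2/19 + 9*δ/38 - 10/13.
Order-3 pole: residue = g''(a)/2; g''(11/10) = -34/19, so the residue is -17/19.


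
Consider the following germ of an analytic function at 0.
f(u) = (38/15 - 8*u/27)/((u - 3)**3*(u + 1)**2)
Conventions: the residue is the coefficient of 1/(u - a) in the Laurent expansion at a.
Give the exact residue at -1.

At the order-2 pole -1 set g(u) = (u - (-1))^2*f(u) = (38/15 - 8*u/27)/(u - 3)**3.
Order-2 pole: residue = g'(a); g'(-1) = -493/17280, so the residue is -493/17280.

The residue is -493/17280.


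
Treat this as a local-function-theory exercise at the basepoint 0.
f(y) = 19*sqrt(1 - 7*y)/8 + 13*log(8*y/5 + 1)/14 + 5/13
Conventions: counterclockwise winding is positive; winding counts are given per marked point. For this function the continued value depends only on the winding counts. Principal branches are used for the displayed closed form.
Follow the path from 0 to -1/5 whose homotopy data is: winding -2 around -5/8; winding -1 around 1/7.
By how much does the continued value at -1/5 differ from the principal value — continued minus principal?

The rational part is single-valued and drops out of the difference; each branch term changes only by its own monodromy.
(19/8)*sqrt(1 - y/(1/7)): winding -1 is odd, the square root flips sign, contributing -2*(19/8)*sqrt(1 - (-1/5)/(1/7)) = -2*(19/8)*sqrt(12/5) = -(19/10)*sqrt(15).
(13/14)*log(1 - y/(-5/8)): each positive loop around -5/8 adds 2*pi*i to the log, so winding -2 contributes (13/14)*(-2)*2*pi*i = -(26/7)*pi*i.
Summing the contributions at y = -1/5 gives (-(19/10)*sqrt(15)) - ((26/7)*pi)*i.

Continued minus principal equals (-(19/10)*sqrt(15)) - ((26/7)*pi)*i.


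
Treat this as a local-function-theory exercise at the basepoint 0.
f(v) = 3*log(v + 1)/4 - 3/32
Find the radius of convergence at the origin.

Branch term (3/4)*log(1 - v/(-1)): its argument vanishes at v = -1, a logarithmic branch point, modulus 1.
The radius of convergence is the smallest modulus among the singular points: 1.

The radius of convergence is 1.


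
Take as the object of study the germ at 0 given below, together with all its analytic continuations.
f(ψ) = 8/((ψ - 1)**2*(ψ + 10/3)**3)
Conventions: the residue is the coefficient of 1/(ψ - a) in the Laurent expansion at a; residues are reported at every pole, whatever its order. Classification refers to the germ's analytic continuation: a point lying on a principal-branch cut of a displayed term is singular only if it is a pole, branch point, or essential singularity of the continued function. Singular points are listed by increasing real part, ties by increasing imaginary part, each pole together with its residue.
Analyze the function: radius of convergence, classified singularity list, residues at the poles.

Denominator factor (ψ - 1)^2: pole of order 2 at 1, modulus 1.
Denominator factor (ψ + 10/3)^3: pole of order 3 at -10/3, modulus 10/3.
The radius of convergence is the smallest modulus among the singular points: 1.
At the order-3 pole -10/3 set g(ψ) = (ψ - (-10/3))^3*f(ψ) = 8/(ψ - 1)**2.
Order-3 pole: residue = g''(a)/2; g''(-10/3) = 3888/28561, so the residue is 1944/28561.
At the order-2 pole 1 set g(ψ) = (ψ - (1))^2*f(ψ) = 8/(ψ + 10/3)**3.
Order-2 pole: residue = g'(a); g'(1) = -1944/28561, so the residue is -1944/28561.
List the singular points by increasing real part (a conjugate pair: the negative imaginary part first).

Radius of convergence at 0: 1.
At -10/3: a pole of order 3; residue 1944/28561.
At 1: a pole of order 2; residue -1944/28561.


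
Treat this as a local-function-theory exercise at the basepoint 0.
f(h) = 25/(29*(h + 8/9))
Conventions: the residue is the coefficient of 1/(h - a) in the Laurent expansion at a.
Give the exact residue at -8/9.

At the order-1 pole -8/9 set g(h) = (h - (-8/9))*f(h) = 25/29.
Simple pole: residue = g(a) at a = -8/9, which is 25/29.

The residue is 25/29.


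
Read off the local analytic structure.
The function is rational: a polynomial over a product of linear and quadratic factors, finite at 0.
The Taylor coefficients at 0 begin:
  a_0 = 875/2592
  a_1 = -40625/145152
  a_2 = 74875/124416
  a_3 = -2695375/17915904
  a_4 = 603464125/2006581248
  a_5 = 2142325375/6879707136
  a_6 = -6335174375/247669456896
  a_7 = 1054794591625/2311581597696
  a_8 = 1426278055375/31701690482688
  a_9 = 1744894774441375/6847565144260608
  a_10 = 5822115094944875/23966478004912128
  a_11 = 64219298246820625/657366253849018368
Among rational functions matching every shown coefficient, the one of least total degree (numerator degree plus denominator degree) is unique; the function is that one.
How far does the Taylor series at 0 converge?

The radius of convergence is 6/5.

No rational of total degree below 10 reproduces all 12 coefficients; solving the [1/9] Pade equations on them gives f(ε) = (-3*ε/14 - 14/3)/((ε - 6/5)**3*(ε**2 + 9*ε/4 + 2)**3), whose expansion matches every shown term.
Denominator factor (ε**2 + 9*ε/4 + 2)^3: discriminant -47/16, complex-conjugate roots (-9/8) + ((1/8)*sqrt(47))*i and (-9/8) - ((1/8)*sqrt(47))*i; poles of order 3, moduli sqrt(2) and sqrt(2).
Denominator factor (ε - 6/5)^3: pole of order 3 at 6/5, modulus 6/5.
The radius of convergence is the smallest modulus among the singular points: 6/5.


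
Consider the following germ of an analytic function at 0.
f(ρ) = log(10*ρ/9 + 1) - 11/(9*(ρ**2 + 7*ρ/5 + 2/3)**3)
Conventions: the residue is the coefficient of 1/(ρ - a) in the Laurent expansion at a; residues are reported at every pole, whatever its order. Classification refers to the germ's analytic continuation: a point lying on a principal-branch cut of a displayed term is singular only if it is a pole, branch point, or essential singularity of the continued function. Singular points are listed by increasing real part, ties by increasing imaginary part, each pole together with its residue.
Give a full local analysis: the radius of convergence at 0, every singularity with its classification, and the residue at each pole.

Denominator factor (ρ**2 + 7*ρ/5 + 2/3)^3: discriminant -53/75, complex-conjugate roots (-7/10) + ((1/30)*sqrt(159))*i and (-7/10) - ((1/30)*sqrt(159))*i; poles of order 3, moduli (1/3)*sqrt(6) and (1/3)*sqrt(6).
Branch term (1)*log(1 - ρ/(-9/10)): its argument vanishes at ρ = -9/10, a logarithmic branch point, modulus 9/10.
The radius of convergence is the smallest modulus among the singular points: (1/3)*sqrt(6).
The branch term is analytic at (-7/10) - ((1/30)*sqrt(159))*i and contributes nothing to the residue; only the rational part matters.
The factor ρ**2 + 7*ρ/5 + 2/3 splits as (ρ - a)(ρ - a') with a = (-7/10) - ((1/30)*sqrt(159))*i, a' = (-7/10) + ((1/30)*sqrt(159))*i. At the order-3 pole a set g(ρ) = (ρ - a)^3*(rational part) = [-11/9] / (ρ - a')^3.
Order-3 pole: residue = g''(a)/2; g''((-7/10) - ((1/30)*sqrt(159))*i) = -((412500/148877)*sqrt(159))*i, so the residue is -((206250/148877)*sqrt(159))*i.
The branch term is analytic at (-7/10) + ((1/30)*sqrt(159))*i and contributes nothing to the residue; only the rational part matters.
The factor ρ**2 + 7*ρ/5 + 2/3 splits as (ρ - a)(ρ - a') with a = (-7/10) + ((1/30)*sqrt(159))*i, a' = (-7/10) - ((1/30)*sqrt(159))*i. At the order-3 pole a set g(ρ) = (ρ - a)^3*(rational part) = [-11/9] / (ρ - a')^3.
Order-3 pole: residue = g''(a)/2; g''((-7/10) + ((1/30)*sqrt(159))*i) = ((412500/148877)*sqrt(159))*i, so the residue is ((206250/148877)*sqrt(159))*i.
List the singular points by increasing real part (a conjugate pair: the negative imaginary part first).

Radius of convergence at 0: (1/3)*sqrt(6).
At -9/10: a logarithmic branch point.
At (-7/10) - ((1/30)*sqrt(159))*i: a pole of order 3; residue -((206250/148877)*sqrt(159))*i.
At (-7/10) + ((1/30)*sqrt(159))*i: a pole of order 3; residue ((206250/148877)*sqrt(159))*i.


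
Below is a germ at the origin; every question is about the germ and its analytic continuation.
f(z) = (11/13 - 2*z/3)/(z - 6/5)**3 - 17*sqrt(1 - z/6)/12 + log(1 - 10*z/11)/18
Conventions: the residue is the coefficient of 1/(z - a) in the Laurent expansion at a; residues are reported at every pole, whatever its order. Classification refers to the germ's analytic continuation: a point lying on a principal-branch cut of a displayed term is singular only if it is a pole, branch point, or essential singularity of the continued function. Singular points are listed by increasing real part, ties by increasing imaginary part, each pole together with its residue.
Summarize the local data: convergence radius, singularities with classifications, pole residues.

Radius of convergence at 0: 11/10.
At 11/10: a logarithmic branch point.
At 6/5: a pole of order 3; residue 0.
At 6: an algebraic (square-root) branch point.

Denominator factor (z - 6/5)^3: pole of order 3 at 6/5, modulus 6/5.
Branch term (-17/12)*sqrt(1 - z/(6)): its argument vanishes at z = 6, a square-root branch point, modulus 6.
Branch term (1/18)*log(1 - z/(11/10)): its argument vanishes at z = 11/10, a logarithmic branch point, modulus 11/10.
The radius of convergence is the smallest modulus among the singular points: 11/10.
The branch terms are analytic at 6/5 and contribute nothing to the residue; only the rational part matters.
At the order-3 pole 6/5 set g(z) = (z - (6/5))^3*(rational part) = 11/13 - 2*z/3.
Order-3 pole: residue = g''(a)/2; g''(6/5) = 0, so the residue is 0.
List the singular points by increasing real part (a conjugate pair: the negative imaginary part first).


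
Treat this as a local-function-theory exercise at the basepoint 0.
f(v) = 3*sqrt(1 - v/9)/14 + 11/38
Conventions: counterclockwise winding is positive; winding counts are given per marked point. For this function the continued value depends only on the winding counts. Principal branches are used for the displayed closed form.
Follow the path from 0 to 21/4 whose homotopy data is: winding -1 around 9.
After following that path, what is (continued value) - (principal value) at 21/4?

The rational part is single-valued and drops out of the difference; each branch term changes only by its own monodromy.
(3/14)*sqrt(1 - v/(9)): winding -1 is odd, the square root flips sign, contributing -2*(3/14)*sqrt(1 - (21/4)/(9)) = -2*(3/14)*sqrt(5/12) = -(1/14)*sqrt(15).
Summing the contributions at v = 21/4 gives -(1/14)*sqrt(15).

Continued minus principal equals -(1/14)*sqrt(15).


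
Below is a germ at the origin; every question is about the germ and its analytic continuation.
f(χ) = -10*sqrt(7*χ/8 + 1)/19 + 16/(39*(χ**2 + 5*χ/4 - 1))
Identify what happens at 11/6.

The point is a regular point.

Denominator factors: χ**2 + 5*χ/4 - 1 = 335/72 at χ = 11/6 — none vanishes.
Branch term sqrt(1 - χ/(-8/7)): argument at 11/6 is 125/48, nonzero, so 11/6 is not its branch point (a point on a principal cut is still regular for the continued germ).
So the germ continues analytically to 11/6.


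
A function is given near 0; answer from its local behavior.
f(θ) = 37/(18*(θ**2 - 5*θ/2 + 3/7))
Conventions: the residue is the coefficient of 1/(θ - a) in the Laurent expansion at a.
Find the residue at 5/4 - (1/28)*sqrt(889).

The factor θ**2 - 5*θ/2 + 3/7 splits as (θ - a)(θ - a') with a = 5/4 - (1/28)*sqrt(889), a' = 5/4 + (1/28)*sqrt(889). At the order-1 pole a set g(θ) = (θ - a)*f(θ) = [37/18] / (θ - a').
Simple pole: residue = g(a) at a = 5/4 - (1/28)*sqrt(889), which is -(37/1143)*sqrt(889).

The residue is -(37/1143)*sqrt(889).


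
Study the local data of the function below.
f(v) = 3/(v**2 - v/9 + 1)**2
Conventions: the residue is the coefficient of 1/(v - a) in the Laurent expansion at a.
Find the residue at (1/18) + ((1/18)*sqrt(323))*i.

The residue is -((4374/104329)*sqrt(323))*i.

The factor v**2 - v/9 + 1 splits as (v - a)(v - a') with a = (1/18) + ((1/18)*sqrt(323))*i, a' = (1/18) - ((1/18)*sqrt(323))*i. At the order-2 pole a set g(v) = (v - a)^2*f(v) = [3] / (v - a')^2.
Order-2 pole: residue = g'(a); g'((1/18) + ((1/18)*sqrt(323))*i) = -((4374/104329)*sqrt(323))*i, so the residue is -((4374/104329)*sqrt(323))*i.


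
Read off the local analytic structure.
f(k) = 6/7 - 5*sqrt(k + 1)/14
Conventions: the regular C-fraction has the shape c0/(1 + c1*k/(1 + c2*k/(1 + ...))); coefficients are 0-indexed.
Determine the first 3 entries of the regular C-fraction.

Taylor coefficients (expand at 0): a_0 = 1/2, a_1 = -5/28, a_2 = 5/112.
c0 = a_0 = 1/2. Peel one level at a time: if S = 1 + c*k/S' with S'(0) = 1, then c is the k-coefficient of S and S' = c*k/(S - 1).
S_1 = c0/f = 1 + (5/14)*k + (15/392)*k^2 + ...; c1 = 5/14.
S_2 = c1*k/(S_1 - 1) = 1 + (-3/28)*k + ...; c2 = -3/28.

The regular C-fraction coefficients are [1/2, 5/14, -3/28].


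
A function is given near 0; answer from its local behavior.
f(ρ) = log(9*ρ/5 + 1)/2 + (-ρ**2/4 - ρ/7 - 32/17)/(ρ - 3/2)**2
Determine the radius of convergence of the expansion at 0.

Denominator factor (ρ - 3/2)^2: pole of order 2 at 3/2, modulus 3/2.
Branch term (1/2)*log(1 - ρ/(-5/9)): its argument vanishes at ρ = -5/9, a logarithmic branch point, modulus 5/9.
The radius of convergence is the smallest modulus among the singular points: 5/9.

The radius of convergence is 5/9.


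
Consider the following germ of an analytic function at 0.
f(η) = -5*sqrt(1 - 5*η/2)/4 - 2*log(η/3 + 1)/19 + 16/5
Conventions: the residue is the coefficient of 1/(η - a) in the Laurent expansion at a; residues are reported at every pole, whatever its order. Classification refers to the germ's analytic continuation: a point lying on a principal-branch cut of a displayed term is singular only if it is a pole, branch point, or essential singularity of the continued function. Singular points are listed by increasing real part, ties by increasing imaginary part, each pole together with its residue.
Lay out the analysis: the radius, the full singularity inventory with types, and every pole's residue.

Branch term (-2/19)*log(1 - η/(-3)): its argument vanishes at η = -3, a logarithmic branch point, modulus 3.
Branch term (-5/4)*sqrt(1 - η/(2/5)): its argument vanishes at η = 2/5, a square-root branch point, modulus 2/5.
The radius of convergence is the smallest modulus among the singular points: 2/5.
List the singular points by increasing real part (a conjugate pair: the negative imaginary part first).

Radius of convergence at 0: 2/5.
At -3: a logarithmic branch point.
At 2/5: an algebraic (square-root) branch point.


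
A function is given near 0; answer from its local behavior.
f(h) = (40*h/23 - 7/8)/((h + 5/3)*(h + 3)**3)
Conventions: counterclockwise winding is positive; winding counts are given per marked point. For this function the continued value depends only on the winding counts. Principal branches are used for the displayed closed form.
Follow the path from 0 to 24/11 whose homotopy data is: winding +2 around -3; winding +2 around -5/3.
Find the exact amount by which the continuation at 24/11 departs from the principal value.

The function is rational, hence single-valued: continuing it around any pole returns the same value, so the difference is 0.

Continued minus principal equals 0.


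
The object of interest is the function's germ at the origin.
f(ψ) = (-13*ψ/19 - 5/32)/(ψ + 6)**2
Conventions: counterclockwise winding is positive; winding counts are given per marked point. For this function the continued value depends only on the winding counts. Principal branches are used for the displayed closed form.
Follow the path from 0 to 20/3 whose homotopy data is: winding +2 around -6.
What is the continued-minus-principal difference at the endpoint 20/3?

The function is rational, hence single-valued: continuing it around any pole returns the same value, so the difference is 0.

Continued minus principal equals 0.


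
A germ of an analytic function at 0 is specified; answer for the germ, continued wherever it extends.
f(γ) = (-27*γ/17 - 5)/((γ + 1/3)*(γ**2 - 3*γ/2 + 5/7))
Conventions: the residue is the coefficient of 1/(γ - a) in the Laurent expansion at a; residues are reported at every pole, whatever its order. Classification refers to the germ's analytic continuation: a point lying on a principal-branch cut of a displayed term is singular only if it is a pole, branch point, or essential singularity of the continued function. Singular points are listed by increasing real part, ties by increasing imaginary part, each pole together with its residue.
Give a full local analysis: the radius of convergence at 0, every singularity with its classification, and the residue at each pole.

Denominator factor (γ**2 - 3*γ/2 + 5/7): discriminant -17/28, complex-conjugate roots (3/4) + ((1/28)*sqrt(119))*i and (3/4) - ((1/28)*sqrt(119))*i; poles of order 1, moduli (1/7)*sqrt(35) and (1/7)*sqrt(35).
Denominator factor (γ + 1/3): pole of order 1 at -1/3, modulus 1/3.
The radius of convergence is the smallest modulus among the singular points: 1/3.
At the order-1 pole -1/3 set g(γ) = (γ - (-1/3))*f(γ) = (-27*γ/17 - 5)/(γ**2 - 3*γ/2 + 5/7).
Simple pole: residue = g(a) at a = -1/3, which is -9576/2839.
The factor γ**2 - 3*γ/2 + 5/7 splits as (γ - a)(γ - a') with a = (3/4) - ((1/28)*sqrt(119))*i, a' = (3/4) + ((1/28)*sqrt(119))*i. At the order-1 pole a set g(γ) = (γ - a)*f(γ) = [(-27*γ/17 - 5)/(γ + 1/3)] / (γ - a').
Simple pole: residue = g(a) at a = (3/4) - ((1/28)*sqrt(119))*i, which is (4788/2839) - ((29766/48263)*sqrt(119))*i.
The factor γ**2 - 3*γ/2 + 5/7 splits as (γ - a)(γ - a') with a = (3/4) + ((1/28)*sqrt(119))*i, a' = (3/4) - ((1/28)*sqrt(119))*i. At the order-1 pole a set g(γ) = (γ - a)*f(γ) = [(-27*γ/17 - 5)/(γ + 1/3)] / (γ - a').
Simple pole: residue = g(a) at a = (3/4) + ((1/28)*sqrt(119))*i, which is (4788/2839) + ((29766/48263)*sqrt(119))*i.
List the singular points by increasing real part (a conjugate pair: the negative imaginary part first).

Radius of convergence at 0: 1/3.
At -1/3: a pole of order 1; residue -9576/2839.
At (3/4) - ((1/28)*sqrt(119))*i: a pole of order 1; residue (4788/2839) - ((29766/48263)*sqrt(119))*i.
At (3/4) + ((1/28)*sqrt(119))*i: a pole of order 1; residue (4788/2839) + ((29766/48263)*sqrt(119))*i.
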